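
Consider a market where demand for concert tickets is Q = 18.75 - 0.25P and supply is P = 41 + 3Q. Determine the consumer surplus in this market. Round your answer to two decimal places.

Rewriting demand in inverse form: P = 75 - 4Q.
Set 75 - 4Q = 41 + 3Q, which gives 34 = 7Q, so Q* = 4.8571 and P* = 75 - 4(4.8571) = 55.5714.
The demand choke price is 75, so CS = (1/2)(Q*)(75 - P*) = (1/2)(4.8571)(19.4286) = 47.1837.

47.18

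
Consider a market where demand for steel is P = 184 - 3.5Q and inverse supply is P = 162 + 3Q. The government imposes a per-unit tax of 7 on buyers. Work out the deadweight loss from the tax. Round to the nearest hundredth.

Without the tax, 184 - 3.5Q = 162 + 3Q so Q* = 3.3846 and P* = 172.1538.
With the tax, buyers' net willingness to pay falls by 7: (184 - 7) - 3.5Q = 162 + 3Q, so Q_t = 2.3077. Buyers pay P_b = 175.9231; sellers receive P_s = P_b - 7 = 168.9231.
Deadweight loss is the triangle between the curves from Q_t to Q*: (1/2)(3.3846 - 2.3077)(7) = 3.7692.

3.77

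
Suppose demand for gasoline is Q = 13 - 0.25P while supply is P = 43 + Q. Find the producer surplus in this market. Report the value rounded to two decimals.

Rewriting demand in inverse form: P = 52 - 4Q.
Setting demand equal to supply, 9 = 5Q, so Q* = 1.8 and P* = 44.8.
PS is the area between P* and the supply curve from 0 to Q*: (1/2)(1.8)(1.8) = 1.62.

1.62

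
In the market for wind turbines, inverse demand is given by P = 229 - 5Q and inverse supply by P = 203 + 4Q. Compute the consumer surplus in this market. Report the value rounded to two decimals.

20.86

Setting demand equal to supply, 26 = 9Q, so Q* = 2.8889 and P* = 214.5556.
The demand choke price is 229, so CS = (1/2)(Q*)(229 - P*) = (1/2)(2.8889)(14.4444) = 20.8642.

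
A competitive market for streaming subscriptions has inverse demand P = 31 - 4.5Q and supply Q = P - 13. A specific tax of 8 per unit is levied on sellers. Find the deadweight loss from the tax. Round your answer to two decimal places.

Rewriting supply in inverse form: P = 13 + Q.
Without the tax, 31 - 4.5Q = 13 + Q so Q* = 3.2727 and P* = 16.2727.
A tax on sellers shifts supply up by 8: 31 - 4.5Q = 13 + Q + 8, so Q_t = 1.8182. Buyers pay P_b = 22.8182; sellers receive P_s = P_b - 8 = 14.8182.
Deadweight loss is the triangle between the curves from Q_t to Q*: (1/2)(3.2727 - 1.8182)(8) = 5.8182.

5.82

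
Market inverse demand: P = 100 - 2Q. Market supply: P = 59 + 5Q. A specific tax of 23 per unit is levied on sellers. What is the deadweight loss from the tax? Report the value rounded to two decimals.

37.79

Without the tax, 100 - 2Q = 59 + 5Q so Q* = 5.8571 and P* = 88.2857.
With the tax, sellers need 23 more per unit: 100 - 2Q = 59 + 5Q + 23, so Q_t = 2.5714. Buyers pay P_b = 94.8571; sellers receive P_s = P_b - 23 = 71.8571.
The welfare triangle lost has base Q* - Q_t = 3.2857 and height t = 23, so DWL = (1/2)(3.2857)(23) = 37.7857.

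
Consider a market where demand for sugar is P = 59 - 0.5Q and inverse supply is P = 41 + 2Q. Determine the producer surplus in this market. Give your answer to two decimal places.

51.84

Setting demand equal to supply, 18 = 2.5Q, so Q* = 7.2 and P* = 55.4.
The supply curve's price intercept is 41, so PS = (1/2)(Q*)(P* - 41) = (1/2)(7.2)(14.4) = 51.84.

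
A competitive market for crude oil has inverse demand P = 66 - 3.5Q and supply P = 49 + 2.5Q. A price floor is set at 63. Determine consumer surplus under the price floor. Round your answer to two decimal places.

Free-market equilibrium: 66 - 3.5Q = 49 + 2.5Q gives Q* = 2.8333, P* = 56.0833.
At P = 63, buyers demand (66 - 63)/3.5 = 0.8571 while sellers would supply more, so the quantity traded is 0.8571 at price 63.
CS is the triangle under demand above 63: (1/2)(0.8571)(66 - 63) = 1.2857.

1.29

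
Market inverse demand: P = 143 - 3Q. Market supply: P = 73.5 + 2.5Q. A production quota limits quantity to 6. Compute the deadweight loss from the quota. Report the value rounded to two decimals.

121.11

Without the quota, 143 - 3Q = 73.5 + 2.5Q gives Q* = 12.6364.
At Q = 6 the demand price is 143 - 3(6) = 125 and the supply price is 73.5 + 2.5(6) = 88.5.
DWL = (1/2)(gap between curves at 6) x (Q* - 6) = (1/2)(36.5)(6.6364) = 121.1136.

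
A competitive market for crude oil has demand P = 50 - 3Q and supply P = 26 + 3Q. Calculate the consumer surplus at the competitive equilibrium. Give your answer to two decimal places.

Equilibrium: 50 - 3Q = 26 + 3Q, so Q* = 4 and P* = 38.
CS is the area between the demand curve and P* from 0 to Q*: (1/2)(4)(12) = 24.

24.00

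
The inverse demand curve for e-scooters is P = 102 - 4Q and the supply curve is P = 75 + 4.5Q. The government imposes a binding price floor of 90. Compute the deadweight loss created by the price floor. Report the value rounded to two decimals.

Free-market equilibrium: 102 - 4Q = 75 + 4.5Q gives Q* = 3.1765, P* = 89.2941.
At P = 90, buyers demand (102 - 90)/4 = 3 while sellers would supply more, so the quantity traded is 3 at price 90.
The lost-trades triangle has base Q* - 3 = 0.1765 and height equal to the gap between the curves at Q = 3, which is 90 - 88.5 = 1.5. DWL = (1/2)(0.1765)(1.5) = 0.1324.

0.13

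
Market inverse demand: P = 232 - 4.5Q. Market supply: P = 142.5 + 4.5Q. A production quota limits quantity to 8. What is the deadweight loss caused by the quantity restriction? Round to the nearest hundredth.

Unrestricted equilibrium: Q* = (232 - 142.5)/(4.5 + 4.5) = 9.9444.
At Q = 8 the demand price is 232 - 4.5(8) = 196 and the supply price is 142.5 + 4.5(8) = 178.5.
Deadweight loss is the triangle between the curves from 8 to 9.9444: (1/2)(196 - 178.5)(9.9444 - 8) = 17.0139.

17.01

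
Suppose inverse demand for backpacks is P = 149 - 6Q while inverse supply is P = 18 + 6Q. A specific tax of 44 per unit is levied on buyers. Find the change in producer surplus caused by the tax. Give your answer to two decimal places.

Pre-tax equilibrium: 149 - 6Q = 18 + 6Q gives Q* = 10.9167, P* = 83.5.
A tax on buyers shifts demand down by 44: (149 - 44) - 6Q = 18 + 6Q, so Q_t = 7.25. Buyers pay P_b = 105.5; sellers receive P_s = P_b - 44 = 61.5.
Producers lose the trapezoid between P_s and P* out to Q_t plus the triangle from Q_t to Q*: change in PS = 157.6875 - 357.5208 = -199.8333.

-199.83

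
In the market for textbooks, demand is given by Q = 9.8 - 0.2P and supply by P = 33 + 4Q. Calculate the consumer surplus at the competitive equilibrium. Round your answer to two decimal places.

7.90

Rewriting demand in inverse form: P = 49 - 5Q.
Set 49 - 5Q = 33 + 4Q, which gives 16 = 9Q, so Q* = 1.7778 and P* = 49 - 5(1.7778) = 40.1111.
Consumer surplus is the triangle under demand above P*: (1/2)(1.7778)(49 - 40.1111) = (1/2)(1.7778)(8.8889) = 7.9012.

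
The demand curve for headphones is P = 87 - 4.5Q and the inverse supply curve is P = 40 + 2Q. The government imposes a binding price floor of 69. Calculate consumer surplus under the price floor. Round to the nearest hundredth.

36.00

Free-market equilibrium: 87 - 4.5Q = 40 + 2Q gives Q* = 7.2308, P* = 54.4615.
At P = 69, buyers demand (87 - 69)/4.5 = 4 while sellers would supply more, so the quantity traded is 4 at price 69.
CS is the triangle under demand above 69: (1/2)(4)(87 - 69) = 36.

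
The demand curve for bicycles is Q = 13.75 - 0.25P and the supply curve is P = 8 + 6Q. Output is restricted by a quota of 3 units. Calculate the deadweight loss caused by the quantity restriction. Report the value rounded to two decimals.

14.45

Rewriting demand in inverse form: P = 55 - 4Q.
Without the quota, 55 - 4Q = 8 + 6Q gives Q* = 4.7.
At Q = 3 the demand price is 55 - 4(3) = 43 and the supply price is 8 + 6(3) = 26.
DWL = (1/2)(gap between curves at 3) x (Q* - 3) = (1/2)(17)(1.7) = 14.45.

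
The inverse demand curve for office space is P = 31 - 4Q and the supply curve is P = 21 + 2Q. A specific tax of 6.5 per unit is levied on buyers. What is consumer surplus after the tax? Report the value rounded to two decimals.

Pre-tax equilibrium: 31 - 4Q = 21 + 2Q gives Q* = 1.6667, P* = 24.3333.
With the tax, buyers' net willingness to pay falls by 6.5: (31 - 6.5) - 4Q = 21 + 2Q, so Q_t = 0.5833. Buyers pay P_b = 28.6667; sellers receive P_s = P_b - 6.5 = 22.1667.
CS = (1/2)(Q_t)(31 - P_b) = (1/2)(0.5833)(2.3333) = 0.6806.

0.68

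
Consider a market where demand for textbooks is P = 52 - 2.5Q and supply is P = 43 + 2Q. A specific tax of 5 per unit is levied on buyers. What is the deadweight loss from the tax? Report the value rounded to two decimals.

2.78

Pre-tax equilibrium: 52 - 2.5Q = 43 + 2Q gives Q* = 2, P* = 47.
With the tax, buyers' net willingness to pay falls by 5: (52 - 5) - 2.5Q = 43 + 2Q, so Q_t = 0.8889. Buyers pay P_b = 49.7778; sellers receive P_s = P_b - 5 = 44.7778.
Deadweight loss is the triangle between the curves from Q_t to Q*: (1/2)(2 - 0.8889)(5) = 2.7778.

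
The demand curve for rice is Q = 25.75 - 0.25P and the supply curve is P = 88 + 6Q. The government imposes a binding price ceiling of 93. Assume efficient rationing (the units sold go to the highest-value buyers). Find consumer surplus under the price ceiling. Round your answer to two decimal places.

6.94

Rewriting demand in inverse form: P = 103 - 4Q.
Free-market equilibrium: 103 - 4Q = 88 + 6Q gives Q* = 1.5, P* = 97.
At the ceiling price 93, quantity supplied is (93 - 88)/6 = 0.8333; supply is the short side, so Q = 0.8333 trades at P = 93.
The demand price at Q = 0.8333 is 99.6667. CS is the trapezoid between demand and 93 over [0, 0.8333]: (1/2)[(103 - 93) + (99.6667 - 93)](0.8333) = 6.9444.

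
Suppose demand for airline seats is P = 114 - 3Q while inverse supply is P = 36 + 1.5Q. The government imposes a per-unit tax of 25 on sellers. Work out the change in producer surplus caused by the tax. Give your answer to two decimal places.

-121.30

Without the tax, 114 - 3Q = 36 + 1.5Q so Q* = 17.3333 and P* = 62.
With the tax, sellers need 25 more per unit: 114 - 3Q = 36 + 1.5Q + 25, so Q_t = 11.7778. Buyers pay P_b = 78.6667; sellers receive P_s = P_b - 25 = 53.6667.
PS falls from (1/2)(17.3333)(26) = 225.3333 to (1/2)(11.7778)(17.6667) = 104.037, a change of -121.2963.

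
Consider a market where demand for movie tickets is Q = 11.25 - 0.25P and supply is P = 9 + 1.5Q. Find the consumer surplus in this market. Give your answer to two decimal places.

85.69

Rewriting demand in inverse form: P = 45 - 4Q.
Set 45 - 4Q = 9 + 1.5Q, which gives 36 = 5.5Q, so Q* = 6.5455 and P* = 45 - 4(6.5455) = 18.8182.
The demand choke price is 45, so CS = (1/2)(Q*)(45 - P*) = (1/2)(6.5455)(26.1818) = 85.686.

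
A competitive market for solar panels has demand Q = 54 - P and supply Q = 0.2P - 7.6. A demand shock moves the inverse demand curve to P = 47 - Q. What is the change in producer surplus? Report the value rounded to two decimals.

-12.15

Rewriting demand in inverse form: P = 54 - Q.
Rewriting supply in inverse form: P = 38 + 5Q.
Initial equilibrium: Q_0 = 2.6667, P_0 = 51.3333; CS_0 = (1/2)(2.6667)(2.6667) = 3.5556, PS_0 = (1/2)(2.6667)(13.3333) = 17.7778.
New equilibrium: 47 - Q = 38 + 5Q gives Q_1 = 1.5, P_1 = 45.5; CS_1 = 1.125, PS_1 = 5.625.
Change in producer surplus = 5.625 - 17.7778 = -12.1528.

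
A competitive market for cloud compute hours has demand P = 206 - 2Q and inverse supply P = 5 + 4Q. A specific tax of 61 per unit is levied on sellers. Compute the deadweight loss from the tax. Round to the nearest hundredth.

Pre-tax equilibrium: 206 - 2Q = 5 + 4Q gives Q* = 33.5, P* = 139.
A tax on sellers shifts supply up by 61: 206 - 2Q = 5 + 4Q + 61, so Q_t = 23.3333. Buyers pay P_b = 159.3333; sellers receive P_s = P_b - 61 = 98.3333.
Deadweight loss is the triangle between the curves from Q_t to Q*: (1/2)(33.5 - 23.3333)(61) = 310.0833.

310.08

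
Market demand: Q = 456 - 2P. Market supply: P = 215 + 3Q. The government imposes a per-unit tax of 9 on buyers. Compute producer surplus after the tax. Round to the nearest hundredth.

1.96

Rewriting demand in inverse form: P = 228 - 0.5Q.
Pre-tax equilibrium: 228 - 0.5Q = 215 + 3Q gives Q* = 3.7143, P* = 226.1429.
With the tax, buyers' net willingness to pay falls by 9: (228 - 9) - 0.5Q = 215 + 3Q, so Q_t = 1.1429. Buyers pay P_b = 227.4286; sellers receive P_s = P_b - 9 = 218.4286.
Producer surplus is the triangle above supply below P_s: (1/2)(1.1429)(218.4286 - 215) = 1.9592.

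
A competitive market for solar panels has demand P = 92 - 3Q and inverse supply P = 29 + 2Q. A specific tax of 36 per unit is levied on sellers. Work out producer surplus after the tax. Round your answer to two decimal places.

29.16

Pre-tax equilibrium: 92 - 3Q = 29 + 2Q gives Q* = 12.6, P* = 54.2.
With the tax, sellers need 36 more per unit: 92 - 3Q = 29 + 2Q + 36, so Q_t = 5.4. Buyers pay P_b = 75.8; sellers receive P_s = P_b - 36 = 39.8.
Producer surplus is the triangle above supply below P_s: (1/2)(5.4)(39.8 - 29) = 29.16.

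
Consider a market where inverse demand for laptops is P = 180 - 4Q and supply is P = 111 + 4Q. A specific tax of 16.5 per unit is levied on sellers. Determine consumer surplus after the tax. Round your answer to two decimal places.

86.13

Pre-tax equilibrium: 180 - 4Q = 111 + 4Q gives Q* = 8.625, P* = 145.5.
With the tax, sellers need 16.5 more per unit: 180 - 4Q = 111 + 4Q + 16.5, so Q_t = 6.5625. Buyers pay P_b = 153.75; sellers receive P_s = P_b - 16.5 = 137.25.
Consumer surplus is the triangle under demand above P_b: (1/2)(6.5625)(180 - 153.75) = 86.1328.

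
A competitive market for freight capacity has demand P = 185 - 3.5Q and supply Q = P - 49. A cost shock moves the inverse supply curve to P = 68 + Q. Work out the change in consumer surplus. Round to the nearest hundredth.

-415.42

Rewriting supply in inverse form: P = 49 + Q.
Initial equilibrium: Q_0 = 30.2222, P_0 = 79.2222; CS_0 = (1/2)(30.2222)(105.7778) = 1598.4198, PS_0 = (1/2)(30.2222)(30.2222) = 456.6914.
New equilibrium: 185 - 3.5Q = 68 + Q gives Q_1 = 26, P_1 = 94; CS_1 = 1183, PS_1 = 338.
Change in consumer surplus = 1183 - 1598.4198 = -415.4198.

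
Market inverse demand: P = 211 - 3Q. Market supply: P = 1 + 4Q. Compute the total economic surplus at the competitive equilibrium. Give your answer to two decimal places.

Setting demand equal to supply, 210 = 7Q, so Q* = 30 and P* = 121.
Total surplus is the full triangle between the curves from 0 to Q*: (1/2)(30)(211 - 1) = 3150.

3150.00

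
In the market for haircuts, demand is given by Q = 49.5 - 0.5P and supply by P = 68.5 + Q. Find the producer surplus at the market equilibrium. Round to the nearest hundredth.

51.68

Rewriting demand in inverse form: P = 99 - 2Q.
Set 99 - 2Q = 68.5 + Q, which gives 30.5 = 3Q, so Q* = 10.1667 and P* = 99 - 2(10.1667) = 78.6667.
PS is the area between P* and the supply curve from 0 to Q*: (1/2)(10.1667)(10.1667) = 51.6806.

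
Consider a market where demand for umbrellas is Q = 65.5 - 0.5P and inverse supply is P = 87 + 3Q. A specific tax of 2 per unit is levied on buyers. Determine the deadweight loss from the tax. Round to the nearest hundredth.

0.40

Rewriting demand in inverse form: P = 131 - 2Q.
Without the tax, 131 - 2Q = 87 + 3Q so Q* = 8.8 and P* = 113.4.
With the tax, buyers' net willingness to pay falls by 2: (131 - 2) - 2Q = 87 + 3Q, so Q_t = 8.4. Buyers pay P_b = 114.2; sellers receive P_s = P_b - 2 = 112.2.
Deadweight loss is the triangle between the curves from Q_t to Q*: (1/2)(8.8 - 8.4)(2) = 0.4.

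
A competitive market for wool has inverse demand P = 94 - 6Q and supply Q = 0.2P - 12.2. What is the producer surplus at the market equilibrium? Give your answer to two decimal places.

Rewriting supply in inverse form: P = 61 + 5Q.
Equilibrium: 94 - 6Q = 61 + 5Q, so Q* = 3 and P* = 76.
PS is the area between P* and the supply curve from 0 to Q*: (1/2)(3)(15) = 22.5.

22.50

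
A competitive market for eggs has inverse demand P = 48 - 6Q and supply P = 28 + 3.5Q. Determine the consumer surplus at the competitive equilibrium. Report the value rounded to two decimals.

13.30

Set 48 - 6Q = 28 + 3.5Q, which gives 20 = 9.5Q, so Q* = 2.1053 and P* = 48 - 6(2.1053) = 35.3684.
The demand choke price is 48, so CS = (1/2)(Q*)(48 - P*) = (1/2)(2.1053)(12.6316) = 13.2964.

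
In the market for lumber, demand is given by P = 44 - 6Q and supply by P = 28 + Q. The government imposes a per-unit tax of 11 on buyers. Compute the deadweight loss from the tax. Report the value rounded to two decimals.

8.64

Without the tax, 44 - 6Q = 28 + Q so Q* = 2.2857 and P* = 30.2857.
A tax on buyers shifts demand down by 11: (44 - 11) - 6Q = 28 + Q, so Q_t = 0.7143. Buyers pay P_b = 39.7143; sellers receive P_s = P_b - 11 = 28.7143.
The welfare triangle lost has base Q* - Q_t = 1.5714 and height t = 11, so DWL = (1/2)(1.5714)(11) = 8.6429.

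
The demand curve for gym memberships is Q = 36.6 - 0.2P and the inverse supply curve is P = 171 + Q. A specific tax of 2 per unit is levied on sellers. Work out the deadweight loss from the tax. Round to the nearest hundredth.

0.33

Rewriting demand in inverse form: P = 183 - 5Q.
Pre-tax equilibrium: 183 - 5Q = 171 + Q gives Q* = 2, P* = 173.
A tax on sellers shifts supply up by 2: 183 - 5Q = 171 + Q + 2, so Q_t = 1.6667. Buyers pay P_b = 174.6667; sellers receive P_s = P_b - 2 = 172.6667.
The welfare triangle lost has base Q* - Q_t = 0.3333 and height t = 2, so DWL = (1/2)(0.3333)(2) = 0.3333.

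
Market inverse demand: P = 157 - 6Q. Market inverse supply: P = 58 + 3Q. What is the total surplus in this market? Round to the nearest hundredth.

Equilibrium: 157 - 6Q = 58 + 3Q, so Q* = 11 and P* = 91.
Total surplus is the full triangle between the curves from 0 to Q*: (1/2)(11)(157 - 58) = 544.5.

544.50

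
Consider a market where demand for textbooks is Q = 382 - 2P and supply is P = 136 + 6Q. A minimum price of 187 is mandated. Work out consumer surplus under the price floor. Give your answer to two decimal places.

Rewriting demand in inverse form: P = 191 - 0.5Q.
Without the control, 191 - 0.5Q = 136 + 6Q so Q* = 8.4615 and P* = 186.7692.
At P = 187, buyers demand (191 - 187)/0.5 = 8 while sellers would supply more, so the quantity traded is 8 at price 187.
CS is the triangle under demand above 187: (1/2)(8)(191 - 187) = 16.

16.00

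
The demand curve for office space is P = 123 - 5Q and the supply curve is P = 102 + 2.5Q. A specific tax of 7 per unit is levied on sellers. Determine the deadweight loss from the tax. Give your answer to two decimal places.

Pre-tax equilibrium: 123 - 5Q = 102 + 2.5Q gives Q* = 2.8, P* = 109.
A tax on sellers shifts supply up by 7: 123 - 5Q = 102 + 2.5Q + 7, so Q_t = 1.8667. Buyers pay P_b = 113.6667; sellers receive P_s = P_b - 7 = 106.6667.
The welfare triangle lost has base Q* - Q_t = 0.9333 and height t = 7, so DWL = (1/2)(0.9333)(7) = 3.2667.

3.27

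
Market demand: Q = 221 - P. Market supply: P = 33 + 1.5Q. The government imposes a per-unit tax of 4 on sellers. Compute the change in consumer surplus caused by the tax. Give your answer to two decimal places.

Rewriting demand in inverse form: P = 221 - Q.
Pre-tax equilibrium: 221 - Q = 33 + 1.5Q gives Q* = 75.2, P* = 145.8.
A tax on sellers shifts supply up by 4: 221 - Q = 33 + 1.5Q + 4, so Q_t = 73.6. Buyers pay P_b = 147.4; sellers receive P_s = P_b - 4 = 143.4.
CS falls from (1/2)(75.2)(75.2) = 2827.52 to (1/2)(73.6)(73.6) = 2708.48, a change of -119.04.

-119.04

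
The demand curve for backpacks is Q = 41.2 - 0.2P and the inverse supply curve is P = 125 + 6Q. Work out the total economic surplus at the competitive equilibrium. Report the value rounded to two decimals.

Rewriting demand in inverse form: P = 206 - 5Q.
Set 206 - 5Q = 125 + 6Q, which gives 81 = 11Q, so Q* = 7.3636 and P* = 206 - 5(7.3636) = 169.1818.
Total surplus is the full triangle between the curves from 0 to Q*: (1/2)(7.3636)(206 - 125) = 298.2273.

298.23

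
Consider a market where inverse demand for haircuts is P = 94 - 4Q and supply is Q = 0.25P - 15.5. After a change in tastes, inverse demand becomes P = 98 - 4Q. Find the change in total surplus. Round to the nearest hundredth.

Rewriting supply in inverse form: P = 62 + 4Q.
Initial equilibrium: Q_0 = 4, P_0 = 78; CS_0 = (1/2)(4)(16) = 32, PS_0 = (1/2)(4)(16) = 32.
New equilibrium: 98 - 4Q = 62 + 4Q gives Q_1 = 4.5, P_1 = 80; CS_1 = 40.5, PS_1 = 40.5.
Change in total surplus = (40.5 + 40.5) - (32 + 32) = 17.

17.00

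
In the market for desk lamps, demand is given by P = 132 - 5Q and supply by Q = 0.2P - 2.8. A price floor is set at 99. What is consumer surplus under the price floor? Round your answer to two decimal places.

108.90

Rewriting supply in inverse form: P = 14 + 5Q.
Without the control, 132 - 5Q = 14 + 5Q so Q* = 11.8 and P* = 73.
At the floor price 99, quantity demanded is (132 - 99)/5 = 6.6; demand is the short side, so Q = 6.6 trades at P = 99.
CS is the triangle under demand above 99: (1/2)(6.6)(132 - 99) = 108.9.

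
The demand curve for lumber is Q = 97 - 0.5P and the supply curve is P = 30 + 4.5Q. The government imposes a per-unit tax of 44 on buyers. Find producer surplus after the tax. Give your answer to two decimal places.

Rewriting demand in inverse form: P = 194 - 2Q.
Without the tax, 194 - 2Q = 30 + 4.5Q so Q* = 25.2308 and P* = 143.5385.
A tax on buyers shifts demand down by 44: (194 - 44) - 2Q = 30 + 4.5Q, so Q_t = 18.4615. Buyers pay P_b = 157.0769; sellers receive P_s = P_b - 44 = 113.0769.
PS = (1/2)(Q_t)(P_s - 30) = (1/2)(18.4615)(83.0769) = 766.8639.

766.86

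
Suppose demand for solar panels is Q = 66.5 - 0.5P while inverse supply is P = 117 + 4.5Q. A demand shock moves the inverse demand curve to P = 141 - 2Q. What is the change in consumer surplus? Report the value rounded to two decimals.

Rewriting demand in inverse form: P = 133 - 2Q.
Initial equilibrium: Q_0 = 2.4615, P_0 = 128.0769; CS_0 = (1/2)(2.4615)(4.9231) = 6.0592, PS_0 = (1/2)(2.4615)(11.0769) = 13.6331.
New equilibrium: 141 - 2Q = 117 + 4.5Q gives Q_1 = 3.6923, P_1 = 133.6154; CS_1 = 13.6331, PS_1 = 30.6746.
Change in consumer surplus = 13.6331 - 6.0592 = 7.574.

7.57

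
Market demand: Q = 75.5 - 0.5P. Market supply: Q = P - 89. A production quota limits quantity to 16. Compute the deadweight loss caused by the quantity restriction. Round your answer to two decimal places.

Rewriting demand in inverse form: P = 151 - 2Q.
Rewriting supply in inverse form: P = 89 + Q.
Without the quota, 151 - 2Q = 89 + Q gives Q* = 20.6667.
At Q = 16 the demand price is 151 - 2(16) = 119 and the supply price is 89 + (16) = 105.
Deadweight loss is the triangle between the curves from 16 to 20.6667: (1/2)(119 - 105)(20.6667 - 16) = 32.6667.

32.67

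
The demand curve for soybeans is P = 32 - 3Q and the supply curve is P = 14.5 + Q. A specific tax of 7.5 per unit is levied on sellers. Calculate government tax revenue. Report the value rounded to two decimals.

18.75

Pre-tax equilibrium: 32 - 3Q = 14.5 + Q gives Q* = 4.375, P* = 18.875.
A tax on sellers shifts supply up by 7.5: 32 - 3Q = 14.5 + Q + 7.5, so Q_t = 2.5. Buyers pay P_b = 24.5; sellers receive P_s = P_b - 7.5 = 17.
Revenue is the tax times quantity traded: 7.5 x 2.5 = 18.75.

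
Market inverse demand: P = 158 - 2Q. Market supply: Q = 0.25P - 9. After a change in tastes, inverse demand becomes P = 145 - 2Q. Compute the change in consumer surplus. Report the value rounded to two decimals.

Rewriting supply in inverse form: P = 36 + 4Q.
Initial equilibrium: Q_0 = 20.3333, P_0 = 117.3333; CS_0 = (1/2)(20.3333)(40.6667) = 413.4444, PS_0 = (1/2)(20.3333)(81.3333) = 826.8889.
New equilibrium: 145 - 2Q = 36 + 4Q gives Q_1 = 18.1667, P_1 = 108.6667; CS_1 = 330.0278, PS_1 = 660.0556.
Change in consumer surplus = 330.0278 - 413.4444 = -83.4167.

-83.42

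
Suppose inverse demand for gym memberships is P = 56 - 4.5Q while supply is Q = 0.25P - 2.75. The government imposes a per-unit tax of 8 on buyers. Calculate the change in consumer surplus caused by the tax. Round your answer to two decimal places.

-20.43

Rewriting supply in inverse form: P = 11 + 4Q.
Pre-tax equilibrium: 56 - 4.5Q = 11 + 4Q gives Q* = 5.2941, P* = 32.1765.
A tax on buyers shifts demand down by 8: (56 - 8) - 4.5Q = 11 + 4Q, so Q_t = 4.3529. Buyers pay P_b = 36.4118; sellers receive P_s = P_b - 8 = 28.4118.
CS falls from (1/2)(5.2941)(23.8235) = 63.0623 to (1/2)(4.3529)(19.5882) = 42.6332, a change of -20.4291.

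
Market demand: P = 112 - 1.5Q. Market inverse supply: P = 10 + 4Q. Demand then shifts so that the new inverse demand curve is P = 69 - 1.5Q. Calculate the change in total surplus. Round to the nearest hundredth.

-629.36

Initial equilibrium: Q_0 = 18.5455, P_0 = 84.1818; CS_0 = (1/2)(18.5455)(27.8182) = 257.9504, PS_0 = (1/2)(18.5455)(74.1818) = 687.8678.
New equilibrium: 69 - 1.5Q = 10 + 4Q gives Q_1 = 10.7273, P_1 = 52.9091; CS_1 = 86.3058, PS_1 = 230.1488.
Change in total surplus = (86.3058 + 230.1488) - (257.9504 + 687.8678) = -629.3636.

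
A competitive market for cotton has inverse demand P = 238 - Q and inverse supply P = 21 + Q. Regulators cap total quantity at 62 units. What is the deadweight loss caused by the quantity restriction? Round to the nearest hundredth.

2162.25

Without the quota, 238 - Q = 21 + Q gives Q* = 108.5.
At Q = 62 the demand price is 238 - (62) = 176 and the supply price is 21 + (62) = 83.
DWL = (1/2)(gap between curves at 62) x (Q* - 62) = (1/2)(93)(46.5) = 2162.25.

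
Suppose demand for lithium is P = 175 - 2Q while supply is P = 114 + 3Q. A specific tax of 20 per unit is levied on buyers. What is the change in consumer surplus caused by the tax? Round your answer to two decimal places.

-81.60

Pre-tax equilibrium: 175 - 2Q = 114 + 3Q gives Q* = 12.2, P* = 150.6.
A tax on buyers shifts demand down by 20: (175 - 20) - 2Q = 114 + 3Q, so Q_t = 8.2. Buyers pay P_b = 158.6; sellers receive P_s = P_b - 20 = 138.6.
Consumers lose the trapezoid between P* and P_b out to Q_t plus the triangle from Q_t to Q*: change in CS = 67.24 - 148.84 = -81.6.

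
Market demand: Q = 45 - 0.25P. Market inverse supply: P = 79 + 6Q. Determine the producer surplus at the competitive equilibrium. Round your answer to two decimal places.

Rewriting demand in inverse form: P = 180 - 4Q.
Equilibrium: 180 - 4Q = 79 + 6Q, so Q* = 10.1 and P* = 139.6.
PS is the area between P* and the supply curve from 0 to Q*: (1/2)(10.1)(60.6) = 306.03.

306.03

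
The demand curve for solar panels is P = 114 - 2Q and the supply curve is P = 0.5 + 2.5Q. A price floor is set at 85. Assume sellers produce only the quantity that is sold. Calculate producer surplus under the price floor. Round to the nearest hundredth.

962.44

Free-market equilibrium: 114 - 2Q = 0.5 + 2.5Q gives Q* = 25.2222, P* = 63.5556.
At the floor price 85, quantity demanded is (114 - 85)/2 = 14.5; demand is the short side, so Q = 14.5 trades at P = 85.
The supply price at Q = 14.5 is 36.75. PS is the trapezoid between 85 and supply over [0, 14.5]: (1/2)[(85 - 0.5) + (85 - 36.75)](14.5) = 962.4375.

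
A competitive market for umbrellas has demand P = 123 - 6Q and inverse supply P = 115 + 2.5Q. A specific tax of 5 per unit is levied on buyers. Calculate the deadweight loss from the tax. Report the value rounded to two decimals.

Pre-tax equilibrium: 123 - 6Q = 115 + 2.5Q gives Q* = 0.9412, P* = 117.3529.
With the tax, buyers' net willingness to pay falls by 5: (123 - 5) - 6Q = 115 + 2.5Q, so Q_t = 0.3529. Buyers pay P_b = 120.8824; sellers receive P_s = P_b - 5 = 115.8824.
The welfare triangle lost has base Q* - Q_t = 0.5882 and height t = 5, so DWL = (1/2)(0.5882)(5) = 1.4706.

1.47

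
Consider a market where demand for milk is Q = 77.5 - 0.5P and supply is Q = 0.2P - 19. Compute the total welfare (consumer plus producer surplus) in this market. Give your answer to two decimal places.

Rewriting demand in inverse form: P = 155 - 2Q.
Rewriting supply in inverse form: P = 95 + 5Q.
Set 155 - 2Q = 95 + 5Q, which gives 60 = 7Q, so Q* = 8.5714 and P* = 155 - 2(8.5714) = 137.8571.
Total surplus is the full triangle between the curves from 0 to Q*: (1/2)(8.5714)(155 - 95) = 257.1429.

257.14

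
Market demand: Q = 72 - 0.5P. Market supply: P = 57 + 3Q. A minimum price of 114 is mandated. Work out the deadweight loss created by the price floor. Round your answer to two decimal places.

Rewriting demand in inverse form: P = 144 - 2Q.
Free-market equilibrium: 144 - 2Q = 57 + 3Q gives Q* = 17.4, P* = 109.2.
At the floor price 114, quantity demanded is (144 - 114)/2 = 15; demand is the short side, so Q = 15 trades at P = 114.
At Q = 15 the demand price is 114 and the supply price is 102. Deadweight loss is the triangle between the curves from 15 to 17.4: (1/2)(114 - 102)(17.4 - 15) = 14.4.

14.40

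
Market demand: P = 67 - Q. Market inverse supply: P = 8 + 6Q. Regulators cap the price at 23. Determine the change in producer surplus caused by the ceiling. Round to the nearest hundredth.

-194.37

Free-market equilibrium: 67 - Q = 8 + 6Q gives Q* = 8.4286, P* = 58.5714.
At the ceiling price 23, quantity supplied is (23 - 8)/6 = 2.5; supply is the short side, so Q = 2.5 trades at P = 23.
PS goes from (1/2)(8.4286)(50.5714) = 213.1224 to 18.75 (computed as (23 - 8)(2.5) - (1/2)(6)(2.5)^2), a change of -194.3724.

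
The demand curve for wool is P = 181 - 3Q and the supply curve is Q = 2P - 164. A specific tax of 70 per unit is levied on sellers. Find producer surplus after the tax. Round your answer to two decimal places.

17.16

Rewriting supply in inverse form: P = 82 + 0.5Q.
Without the tax, 181 - 3Q = 82 + 0.5Q so Q* = 28.2857 and P* = 96.1429.
A tax on sellers shifts supply up by 70: 181 - 3Q = 82 + 0.5Q + 70, so Q_t = 8.2857. Buyers pay P_b = 156.1429; sellers receive P_s = P_b - 70 = 86.1429.
PS = (1/2)(Q_t)(P_s - 82) = (1/2)(8.2857)(4.1429) = 17.1633.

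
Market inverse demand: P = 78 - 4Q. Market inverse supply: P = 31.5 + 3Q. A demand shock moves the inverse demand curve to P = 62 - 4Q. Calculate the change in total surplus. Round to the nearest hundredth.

Initial equilibrium: Q_0 = 6.6429, P_0 = 51.4286; CS_0 = (1/2)(6.6429)(26.5714) = 88.2551, PS_0 = (1/2)(6.6429)(19.9286) = 66.1913.
New equilibrium: 62 - 4Q = 31.5 + 3Q gives Q_1 = 4.3571, P_1 = 44.5714; CS_1 = 37.9694, PS_1 = 28.477.
Change in total surplus = (37.9694 + 28.477) - (88.2551 + 66.1913) = -88.

-88.00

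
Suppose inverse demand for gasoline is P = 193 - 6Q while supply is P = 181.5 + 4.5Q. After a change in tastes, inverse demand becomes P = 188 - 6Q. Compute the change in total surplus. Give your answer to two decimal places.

-4.29

Initial equilibrium: Q_0 = 1.0952, P_0 = 186.4286; CS_0 = (1/2)(1.0952)(6.5714) = 3.5986, PS_0 = (1/2)(1.0952)(4.9286) = 2.699.
New equilibrium: 188 - 6Q = 181.5 + 4.5Q gives Q_1 = 0.619, P_1 = 184.2857; CS_1 = 1.1497, PS_1 = 0.8622.
Change in total surplus = (1.1497 + 0.8622) - (3.5986 + 2.699) = -4.2857.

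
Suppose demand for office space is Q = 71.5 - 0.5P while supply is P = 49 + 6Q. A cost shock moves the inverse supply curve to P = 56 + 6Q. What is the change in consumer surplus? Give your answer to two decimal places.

Rewriting demand in inverse form: P = 143 - 2Q.
Initial equilibrium: Q_0 = 11.75, P_0 = 119.5; CS_0 = (1/2)(11.75)(23.5) = 138.0625, PS_0 = (1/2)(11.75)(70.5) = 414.1875.
New equilibrium: 143 - 2Q = 56 + 6Q gives Q_1 = 10.875, P_1 = 121.25; CS_1 = 118.2656, PS_1 = 354.7969.
Change in consumer surplus = 118.2656 - 138.0625 = -19.7969.

-19.80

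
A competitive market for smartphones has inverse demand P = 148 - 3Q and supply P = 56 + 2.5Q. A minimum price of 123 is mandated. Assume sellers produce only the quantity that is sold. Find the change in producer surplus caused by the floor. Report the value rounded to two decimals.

Without the control, 148 - 3Q = 56 + 2.5Q so Q* = 16.7273 and P* = 97.8182.
At P = 123, buyers demand (148 - 123)/3 = 8.3333 while sellers would supply more, so the quantity traded is 8.3333 at price 123.
PS goes from (1/2)(16.7273)(41.8182) = 349.7521 to 471.5278 (computed as (123 - 56)(8.3333) - (1/2)(2.5)(8.3333)^2), a change of 121.7757.

121.78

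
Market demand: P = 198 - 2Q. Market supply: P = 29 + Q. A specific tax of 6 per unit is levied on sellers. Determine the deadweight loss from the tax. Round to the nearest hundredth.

6.00

Pre-tax equilibrium: 198 - 2Q = 29 + Q gives Q* = 56.3333, P* = 85.3333.
With the tax, sellers need 6 more per unit: 198 - 2Q = 29 + Q + 6, so Q_t = 54.3333. Buyers pay P_b = 89.3333; sellers receive P_s = P_b - 6 = 83.3333.
The welfare triangle lost has base Q* - Q_t = 2 and height t = 6, so DWL = (1/2)(2)(6) = 6.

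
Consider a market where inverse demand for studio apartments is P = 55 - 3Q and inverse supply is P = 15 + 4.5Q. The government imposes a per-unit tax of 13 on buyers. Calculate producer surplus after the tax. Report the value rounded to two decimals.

Without the tax, 55 - 3Q = 15 + 4.5Q so Q* = 5.3333 and P* = 39.
With the tax, buyers' net willingness to pay falls by 13: (55 - 13) - 3Q = 15 + 4.5Q, so Q_t = 3.6. Buyers pay P_b = 44.2; sellers receive P_s = P_b - 13 = 31.2.
Producer surplus is the triangle above supply below P_s: (1/2)(3.6)(31.2 - 15) = 29.16.

29.16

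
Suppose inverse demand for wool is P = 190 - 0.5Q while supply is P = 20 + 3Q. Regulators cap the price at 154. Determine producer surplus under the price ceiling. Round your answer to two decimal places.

Without the control, 190 - 0.5Q = 20 + 3Q so Q* = 48.5714 and P* = 165.7143.
At P = 154, sellers supply (154 - 20)/3 = 44.6667 while buyers want more, so the quantity traded is 44.6667 at price 154.
PS is the triangle above supply below 154: (1/2)(44.6667)(154 - 20) = 2992.6667.

2992.67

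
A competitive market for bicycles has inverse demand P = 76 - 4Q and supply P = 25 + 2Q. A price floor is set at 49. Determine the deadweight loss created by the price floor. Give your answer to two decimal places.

Without the control, 76 - 4Q = 25 + 2Q so Q* = 8.5 and P* = 42.
At P = 49, buyers demand (76 - 49)/4 = 6.75 while sellers would supply more, so the quantity traded is 6.75 at price 49.
At Q = 6.75 the demand price is 49 and the supply price is 38.5. Deadweight loss is the triangle between the curves from 6.75 to 8.5: (1/2)(49 - 38.5)(8.5 - 6.75) = 9.1875.

9.19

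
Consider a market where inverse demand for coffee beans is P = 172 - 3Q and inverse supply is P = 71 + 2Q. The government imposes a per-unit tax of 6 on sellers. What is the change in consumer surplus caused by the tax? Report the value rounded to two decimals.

Without the tax, 172 - 3Q = 71 + 2Q so Q* = 20.2 and P* = 111.4.
A tax on sellers shifts supply up by 6: 172 - 3Q = 71 + 2Q + 6, so Q_t = 19. Buyers pay P_b = 115; sellers receive P_s = P_b - 6 = 109.
CS falls from (1/2)(20.2)(60.6) = 612.06 to (1/2)(19)(57) = 541.5, a change of -70.56.

-70.56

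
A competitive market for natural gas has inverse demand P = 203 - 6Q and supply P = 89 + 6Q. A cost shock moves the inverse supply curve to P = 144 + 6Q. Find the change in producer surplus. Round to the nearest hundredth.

Initial equilibrium: Q_0 = 9.5, P_0 = 146; CS_0 = (1/2)(9.5)(57) = 270.75, PS_0 = (1/2)(9.5)(57) = 270.75.
New equilibrium: 203 - 6Q = 144 + 6Q gives Q_1 = 4.9167, P_1 = 173.5; CS_1 = 72.5208, PS_1 = 72.5208.
Change in producer surplus = 72.5208 - 270.75 = -198.2292.

-198.23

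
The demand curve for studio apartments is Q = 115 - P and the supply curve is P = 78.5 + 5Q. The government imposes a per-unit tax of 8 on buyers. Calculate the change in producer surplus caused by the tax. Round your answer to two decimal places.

Rewriting demand in inverse form: P = 115 - Q.
Pre-tax equilibrium: 115 - Q = 78.5 + 5Q gives Q* = 6.0833, P* = 108.9167.
A tax on buyers shifts demand down by 8: (115 - 8) - Q = 78.5 + 5Q, so Q_t = 4.75. Buyers pay P_b = 110.25; sellers receive P_s = P_b - 8 = 102.25.
Producers lose the trapezoid between P_s and P* out to Q_t plus the triangle from Q_t to Q*: change in PS = 56.4062 - 92.5174 = -36.1111.

-36.11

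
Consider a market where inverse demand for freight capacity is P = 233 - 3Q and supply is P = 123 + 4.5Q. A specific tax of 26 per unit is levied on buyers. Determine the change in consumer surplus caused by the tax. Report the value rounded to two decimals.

-134.51

Without the tax, 233 - 3Q = 123 + 4.5Q so Q* = 14.6667 and P* = 189.
A tax on buyers shifts demand down by 26: (233 - 26) - 3Q = 123 + 4.5Q, so Q_t = 11.2. Buyers pay P_b = 199.4; sellers receive P_s = P_b - 26 = 173.4.
CS falls from (1/2)(14.6667)(44) = 322.6667 to (1/2)(11.2)(33.6) = 188.16, a change of -134.5067.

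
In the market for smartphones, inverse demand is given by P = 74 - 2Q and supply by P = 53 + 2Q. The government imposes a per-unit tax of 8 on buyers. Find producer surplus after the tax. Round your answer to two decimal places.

Pre-tax equilibrium: 74 - 2Q = 53 + 2Q gives Q* = 5.25, P* = 63.5.
A tax on buyers shifts demand down by 8: (74 - 8) - 2Q = 53 + 2Q, so Q_t = 3.25. Buyers pay P_b = 67.5; sellers receive P_s = P_b - 8 = 59.5.
Producer surplus is the triangle above supply below P_s: (1/2)(3.25)(59.5 - 53) = 10.5625.

10.56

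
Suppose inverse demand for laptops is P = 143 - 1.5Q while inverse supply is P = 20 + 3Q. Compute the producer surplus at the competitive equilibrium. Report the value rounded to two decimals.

Setting demand equal to supply, 123 = 4.5Q, so Q* = 27.3333 and P* = 102.
PS is the area between P* and the supply curve from 0 to Q*: (1/2)(27.3333)(82) = 1120.6667.

1120.67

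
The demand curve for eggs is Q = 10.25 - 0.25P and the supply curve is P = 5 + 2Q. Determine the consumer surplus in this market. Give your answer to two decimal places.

Rewriting demand in inverse form: P = 41 - 4Q.
Set 41 - 4Q = 5 + 2Q, which gives 36 = 6Q, so Q* = 6 and P* = 41 - 4(6) = 17.
CS is the area between the demand curve and P* from 0 to Q*: (1/2)(6)(24) = 72.

72.00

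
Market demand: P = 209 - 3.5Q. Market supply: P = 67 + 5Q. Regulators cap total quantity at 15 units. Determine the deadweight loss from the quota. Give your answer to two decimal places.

Unrestricted equilibrium: Q* = (209 - 67)/(3.5 + 5) = 16.7059.
At Q = 15 the demand price is 209 - 3.5(15) = 156.5 and the supply price is 67 + 5(15) = 142.
Deadweight loss is the triangle between the curves from 15 to 16.7059: (1/2)(156.5 - 142)(16.7059 - 15) = 12.3676.

12.37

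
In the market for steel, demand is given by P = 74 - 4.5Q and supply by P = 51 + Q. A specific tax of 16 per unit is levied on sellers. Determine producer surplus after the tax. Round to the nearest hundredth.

0.81

Without the tax, 74 - 4.5Q = 51 + Q so Q* = 4.1818 and P* = 55.1818.
With the tax, sellers need 16 more per unit: 74 - 4.5Q = 51 + Q + 16, so Q_t = 1.2727. Buyers pay P_b = 68.2727; sellers receive P_s = P_b - 16 = 52.2727.
Producer surplus is the triangle above supply below P_s: (1/2)(1.2727)(52.2727 - 51) = 0.8099.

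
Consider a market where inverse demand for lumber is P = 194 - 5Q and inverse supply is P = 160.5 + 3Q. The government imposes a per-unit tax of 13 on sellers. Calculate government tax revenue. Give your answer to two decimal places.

Without the tax, 194 - 5Q = 160.5 + 3Q so Q* = 4.1875 and P* = 173.0625.
A tax on sellers shifts supply up by 13: 194 - 5Q = 160.5 + 3Q + 13, so Q_t = 2.5625. Buyers pay P_b = 181.1875; sellers receive P_s = P_b - 13 = 168.1875.
Revenue is the tax times quantity traded: 13 x 2.5625 = 33.3125.

33.31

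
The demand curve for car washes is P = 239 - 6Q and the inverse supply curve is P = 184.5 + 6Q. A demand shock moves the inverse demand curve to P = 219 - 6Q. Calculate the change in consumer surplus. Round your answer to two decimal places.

Initial equilibrium: Q_0 = 4.5417, P_0 = 211.75; CS_0 = (1/2)(4.5417)(27.25) = 61.8802, PS_0 = (1/2)(4.5417)(27.25) = 61.8802.
New equilibrium: 219 - 6Q = 184.5 + 6Q gives Q_1 = 2.875, P_1 = 201.75; CS_1 = 24.7969, PS_1 = 24.7969.
Change in consumer surplus = 24.7969 - 61.8802 = -37.0833.

-37.08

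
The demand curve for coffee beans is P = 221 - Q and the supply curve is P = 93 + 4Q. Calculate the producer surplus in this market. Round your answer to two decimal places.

Equilibrium: 221 - Q = 93 + 4Q, so Q* = 25.6 and P* = 195.4.
PS is the area between P* and the supply curve from 0 to Q*: (1/2)(25.6)(102.4) = 1310.72.

1310.72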